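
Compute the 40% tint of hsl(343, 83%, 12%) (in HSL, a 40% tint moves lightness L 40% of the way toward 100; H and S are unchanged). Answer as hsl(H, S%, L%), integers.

L moves 40% from 12 toward 100: 12 + 35.2 = 47.2 → 47.
H and S are unchanged.

hsl(343, 83%, 47%)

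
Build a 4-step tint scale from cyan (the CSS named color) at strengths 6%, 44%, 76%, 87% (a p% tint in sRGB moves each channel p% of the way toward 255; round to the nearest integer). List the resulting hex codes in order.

CSS cyan is rgb(0, 255, 255).
6%: (0 + 15.3 = 15.3→15, 255→255, 255→255) → #0FFFFF
44%: (0 + 112.2 = 112.2→112, 255→255, 255→255) → #70FFFF
76%: (0 + 193.8 = 193.8→194, 255→255, 255→255) → #C2FFFF
87%: (0 + 221.85 = 221.85→222, 255→255, 255→255) → #DEFFFF

#0FFFFF, #70FFFF, #C2FFFF, #DEFFFF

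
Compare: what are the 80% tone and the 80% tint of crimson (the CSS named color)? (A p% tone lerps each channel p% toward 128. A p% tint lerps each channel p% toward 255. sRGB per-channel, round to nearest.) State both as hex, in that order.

#926A72, #F8D0D8

CSS crimson is rgb(220, 20, 60).
80% tone:
  R: 220 + 0.8×(128−220) = 220 − 73.6 = 146.4 → 146
  G: 20 + 0.8×(128−20) = 20 + 86.4 = 106.4 → 106
  B: 60 + 0.8×(128−60) = 60 + 54.4 = 114.4 → 114
  → #926A72
80% tint:
  R: 220 + 28 = 248 → 248
  G: 20 + 0.8×(255−20) = 20 + 188 = 208 → 208
  B: 60 + 156 = 216 → 216
  → #F8D0D8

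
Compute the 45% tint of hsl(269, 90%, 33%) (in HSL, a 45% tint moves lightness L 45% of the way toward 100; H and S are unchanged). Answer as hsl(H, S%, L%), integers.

hsl(269, 90%, 63%)

L moves 45% from 33 toward 100: 33 + 30.15 = 63.15 → 63.
H and S are unchanged.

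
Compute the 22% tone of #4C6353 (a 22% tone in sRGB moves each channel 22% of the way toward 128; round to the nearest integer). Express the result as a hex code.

#4C6353 is rgb(76, 99, 83).
A 22% tone moves each channel 22% toward 128:
  R: 76 + 11.44 = 87.44 → 87
  G: 99 + 0.22×(128−99) = 99 + 6.38 = 105.38 → 105
  B: 83 + 0.22×(128−83) = 83 + 9.9 = 92.9 → 93
rgb(87, 105, 93) = #57695D.

#57695D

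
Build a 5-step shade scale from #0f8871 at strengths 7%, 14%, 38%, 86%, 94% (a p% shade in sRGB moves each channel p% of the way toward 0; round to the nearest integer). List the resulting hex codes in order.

#0f8871 is rgb(15, 136, 113).
7%: (15 − 1.05 = 13.95→14, 136 − 9.52 = 126.48→126, 113 − 7.91 = 105.09→105) → #0e7e69
14%: (15 − 2.1 = 12.9→13, 136 − 19.04 = 116.96→117, 113 − 15.82 = 97.18→97) → #0d7561
38%: (15 − 5.7 = 9.3→9, 136 − 51.68 = 84.32→84, 113 − 42.94 = 70.06→70) → #095446
86%: (15 − 12.9 = 2.1→2, 136 − 116.96 = 19.04→19, 113 − 97.18 = 15.82→16) → #021310
94%: (15 − 14.1 = 0.9→1, 136 − 127.84 = 8.16→8, 113 − 106.22 = 6.78→7) → #010807

#0e7e69, #0d7561, #095446, #021310, #010807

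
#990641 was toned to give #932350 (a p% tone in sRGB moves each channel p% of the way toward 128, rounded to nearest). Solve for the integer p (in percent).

24%

#990641 is rgb(153, 6, 65); #932350 is rgb(147, 35, 80).
On the G channel (widest range): 35 ≈ 6 + (p/100)(128 − 6), so p ≈ 100×(35 − 6)/(128 − 6) = 2900/122 = 23.77.
p = 24 reproduces all three channels after rounding.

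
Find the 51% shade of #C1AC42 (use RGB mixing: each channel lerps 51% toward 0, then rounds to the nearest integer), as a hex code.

#C1AC42 is rgb(193, 172, 66).
Per channel, c → c + 0.51(0 − c):
  R: 193 + 0.51×(0−193) = 193 − 98.43 = 94.57 → 95
  G: 172 + 0.51×(0−172) = 172 − 87.72 = 84.28 → 84
  B: 66 − 33.66 = 32.34 → 32
rgb(95, 84, 32) = #5F5420.

#5F5420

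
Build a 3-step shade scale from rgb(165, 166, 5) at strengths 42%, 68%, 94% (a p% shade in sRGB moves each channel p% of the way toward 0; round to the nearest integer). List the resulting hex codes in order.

#606003, #353502, #0A0A00

42%: (165 − 69.3 = 95.7→96, 166 − 69.72 = 96.28→96, 5 − 2.1 = 2.9→3) → #606003
68%: (165 − 112.2 = 52.8→53, 166 − 112.88 = 53.12→53, 5 − 3.4 = 1.6→2) → #353502
94%: (165 − 155.1 = 9.9→10, 166 − 156.04 = 9.96→10, 5 − 4.7 = 0.3→0) → #0A0A00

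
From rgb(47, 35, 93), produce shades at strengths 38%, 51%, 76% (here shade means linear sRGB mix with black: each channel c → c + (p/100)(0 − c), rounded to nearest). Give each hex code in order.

38%: (47 − 17.86 = 29.14→29, 35 − 13.3 = 21.7→22, 93 − 35.34 = 57.66→58) → #1D163A
51%: (47 − 23.97 = 23.03→23, 35 − 17.85 = 17.15→17, 93 − 47.43 = 45.57→46) → #17112E
76%: (47 − 35.72 = 11.28→11, 35 − 26.6 = 8.4→8, 93 − 70.68 = 22.32→22) → #0B0816

#1D163A, #17112E, #0B0816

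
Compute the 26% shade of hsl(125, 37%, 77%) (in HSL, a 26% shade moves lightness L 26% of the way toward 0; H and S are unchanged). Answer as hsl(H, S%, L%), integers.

L moves 26% from 77 toward 0: 77 − 20.02 = 56.98 → 57.
H and S are unchanged.

hsl(125, 37%, 57%)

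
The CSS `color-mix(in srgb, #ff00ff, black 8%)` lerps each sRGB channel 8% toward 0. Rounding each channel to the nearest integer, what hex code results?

#ff00ff is rgb(255, 0, 255).
Lerp each channel 8% toward 0:
  R: 255 + 0.08×(0−255) = 255 − 20.4 = 234.6 → 235
  G: 0 + 0.08×(0−0) = 0 + 0 = 0 → 0
  B: 255 − 20.4 = 234.6 → 235
rgb(235, 0, 235) = #eb00eb.

#eb00eb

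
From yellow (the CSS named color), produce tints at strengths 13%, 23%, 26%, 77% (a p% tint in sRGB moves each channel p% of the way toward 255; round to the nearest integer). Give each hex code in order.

CSS yellow is rgb(255, 255, 0).
13%: (255→255, 255→255, 0 + 33.15 = 33.15→33) → #FFFF21
23%: (255→255, 255→255, 0 + 58.65 = 58.65→59) → #FFFF3B
26%: (255→255, 255→255, 0 + 66.3 = 66.3→66) → #FFFF42
77%: (255→255, 255→255, 0 + 196.35 = 196.35→196) → #FFFFC4

#FFFF21, #FFFF3B, #FFFF42, #FFFFC4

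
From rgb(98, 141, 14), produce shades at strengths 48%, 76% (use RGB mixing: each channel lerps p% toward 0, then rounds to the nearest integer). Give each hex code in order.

48%: (98 − 47.04 = 50.96→51, 141 − 67.68 = 73.32→73, 14 − 6.72 = 7.28→7) → #334907
76%: (98 − 74.48 = 23.52→24, 141 − 107.16 = 33.84→34, 14 − 10.64 = 3.36→3) → #182203

#334907, #182203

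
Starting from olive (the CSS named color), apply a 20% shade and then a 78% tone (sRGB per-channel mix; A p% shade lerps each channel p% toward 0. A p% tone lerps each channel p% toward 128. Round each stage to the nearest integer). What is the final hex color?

#7a7a64

CSS olive is rgb(128, 128, 0).
Per channel, c → c + 0.2(0 − c):
  R: 128 − 25.6 = 102.4 → 102
  G: 128 + 0.2×(0−128) = 128 − 25.6 = 102.4 → 102
  B: 0 + 0 = 0 → 0
After the shade: rgb(102, 102, 0) = #666600.
Lerp each channel 78% toward 128:
  R: 102 + 20.28 = 122.28 → 122
  G: 102 + 0.78×(128−102) = 102 + 20.28 = 122.28 → 122
  B: 0 + 99.84 = 99.84 → 100
rgb(122, 122, 100) = #7a7a64.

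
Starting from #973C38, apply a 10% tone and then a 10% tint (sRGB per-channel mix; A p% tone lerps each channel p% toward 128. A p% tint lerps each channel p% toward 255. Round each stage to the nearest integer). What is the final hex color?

#973C38 is rgb(151, 60, 56).
Per channel, c → c + 0.1(128 − c):
  R: 151 − 2.3 = 148.7 → 149
  G: 60 + 6.8 = 66.8 → 67
  B: 56 + 7.2 = 63.2 → 63
After the tone: rgb(149, 67, 63) = #95433F.
Per channel, c → c + 0.1(255 − c):
  R: 149 + 0.1×(255−149) = 149 + 10.6 = 159.6 → 160
  G: 67 + 0.1×(255−67) = 67 + 18.8 = 85.8 → 86
  B: 63 + 0.1×(255−63) = 63 + 19.2 = 82.2 → 82
rgb(160, 86, 82) = #A05652.

#A05652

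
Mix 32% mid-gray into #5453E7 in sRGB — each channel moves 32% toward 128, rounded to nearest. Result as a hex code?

#6261C6

#5453E7 is rgb(84, 83, 231).
Lerp each channel 32% toward 128:
  R: 84 + 14.08 = 98.08 → 98
  G: 83 + 0.32×(128−83) = 83 + 14.4 = 97.4 → 97
  B: 231 − 32.96 = 198.04 → 198
rgb(98, 97, 198) = #6261C6.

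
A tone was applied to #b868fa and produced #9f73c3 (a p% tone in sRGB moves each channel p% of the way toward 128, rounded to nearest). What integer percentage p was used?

45%

#b868fa is rgb(184, 104, 250); #9f73c3 is rgb(159, 115, 195).
On the B channel (widest range): 195 ≈ 250 + (p/100)(128 − 250), so p ≈ 100×(195 − 250)/(128 − 250) = -5500/-122 = 45.08.
p = 45 reproduces all three channels after rounding.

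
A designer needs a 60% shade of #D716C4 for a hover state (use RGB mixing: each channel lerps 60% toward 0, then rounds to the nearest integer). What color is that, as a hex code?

#56094E

#D716C4 is rgb(215, 22, 196).
Per channel, c → c + 0.6(0 − c):
  R: 215 − 129 = 86 → 86
  G: 22 − 13.2 = 8.8 → 9
  B: 196 + 0.6×(0−196) = 196 − 117.6 = 78.4 → 78
rgb(86, 9, 78) = #56094E.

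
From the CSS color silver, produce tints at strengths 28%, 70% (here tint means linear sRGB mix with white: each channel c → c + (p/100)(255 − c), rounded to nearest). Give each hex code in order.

CSS silver is rgb(192, 192, 192).
28%: (192 + 17.64 = 209.64→210, 192 + 17.64 = 209.64→210, 192 + 17.64 = 209.64→210) → #D2D2D2
70%: (192 + 44.1 = 236.1→236, 192 + 44.1 = 236.1→236, 192 + 44.1 = 236.1→236) → #ECECEC

#D2D2D2, #ECECEC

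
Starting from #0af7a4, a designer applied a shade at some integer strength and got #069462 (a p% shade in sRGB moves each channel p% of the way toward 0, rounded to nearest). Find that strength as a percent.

#0af7a4 is rgb(10, 247, 164); #069462 is rgb(6, 148, 98).
On the G channel (widest range): 148 ≈ 247 + (p/100)(0 − 247), so p ≈ 100×(148 − 247)/(0 − 247) = -9900/-247 = 40.08.
p = 40 reproduces all three channels after rounding.

40%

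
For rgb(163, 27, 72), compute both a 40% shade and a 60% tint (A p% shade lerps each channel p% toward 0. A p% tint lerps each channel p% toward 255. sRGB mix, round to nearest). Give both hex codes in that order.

40% shade:
  R: 163 + 0.4×(0−163) = 163 − 65.2 = 97.8 → 98
  G: 27 + 0.4×(0−27) = 27 − 10.8 = 16.2 → 16
  B: 72 + 0.4×(0−72) = 72 − 28.8 = 43.2 → 43
  → #62102b
60% tint:
  R: 163 + 0.6×(255−163) = 163 + 55.2 = 218.2 → 218
  G: 27 + 0.6×(255−27) = 27 + 136.8 = 163.8 → 164
  B: 72 + 0.6×(255−72) = 72 + 109.8 = 181.8 → 182
  → #daa4b6

#62102b, #daa4b6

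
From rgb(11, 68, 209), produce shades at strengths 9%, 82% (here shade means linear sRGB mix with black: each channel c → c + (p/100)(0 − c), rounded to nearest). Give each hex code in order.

#0A3EBE, #020C26

9%: (11 − 0.99 = 10.01→10, 68 − 6.12 = 61.88→62, 209 − 18.81 = 190.19→190) → #0A3EBE
82%: (11 − 9.02 = 1.98→2, 68 − 55.76 = 12.24→12, 209 − 171.38 = 37.62→38) → #020C26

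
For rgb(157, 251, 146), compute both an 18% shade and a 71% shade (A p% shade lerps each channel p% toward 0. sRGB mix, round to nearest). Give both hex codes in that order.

18% shade:
  R: 157 − 28.26 = 128.74 → 129
  G: 251 + 0.18×(0−251) = 251 − 45.18 = 205.82 → 206
  B: 146 − 26.28 = 119.72 → 120
  → #81ce78
71% shade:
  R: 157 + 0.71×(0−157) = 157 − 111.47 = 45.53 → 46
  G: 251 + 0.71×(0−251) = 251 − 178.21 = 72.79 → 73
  B: 146 − 103.66 = 42.34 → 42
  → #2e492a

#81ce78, #2e492a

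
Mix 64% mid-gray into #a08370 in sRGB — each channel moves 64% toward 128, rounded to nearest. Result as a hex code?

#8c817a

#a08370 is rgb(160, 131, 112).
A 64% tone moves each channel 64% toward 128:
  R: 160 − 20.48 = 139.52 → 140
  G: 131 + 0.64×(128−131) = 131 − 1.92 = 129.08 → 129
  B: 112 + 10.24 = 122.24 → 122
rgb(140, 129, 122) = #8c817a.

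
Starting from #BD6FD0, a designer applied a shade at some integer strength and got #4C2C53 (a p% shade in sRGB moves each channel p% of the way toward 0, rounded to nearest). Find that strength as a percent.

60%

#BD6FD0 is rgb(189, 111, 208); #4C2C53 is rgb(76, 44, 83).
On the B channel (widest range): 83 ≈ 208 + (p/100)(0 − 208), so p ≈ 100×(83 − 208)/(0 − 208) = -12500/-208 = 60.10.
p = 60 reproduces all three channels after rounding.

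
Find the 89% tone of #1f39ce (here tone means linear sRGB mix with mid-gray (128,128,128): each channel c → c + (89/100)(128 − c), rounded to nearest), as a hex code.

#757889

#1f39ce is rgb(31, 57, 206).
Per channel, c → c + 0.89(128 − c):
  R: 31 + 0.89×(128−31) = 31 + 86.33 = 117.33 → 117
  G: 57 + 63.19 = 120.19 → 120
  B: 206 + 0.89×(128−206) = 206 − 69.42 = 136.58 → 137
rgb(117, 120, 137) = #757889.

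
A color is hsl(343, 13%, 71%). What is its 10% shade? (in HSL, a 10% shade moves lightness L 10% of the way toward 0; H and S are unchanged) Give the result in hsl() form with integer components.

L moves 10% from 71 toward 0: 71 − 7.1 = 63.9 → 64.
H and S are unchanged.

hsl(343, 13%, 64%)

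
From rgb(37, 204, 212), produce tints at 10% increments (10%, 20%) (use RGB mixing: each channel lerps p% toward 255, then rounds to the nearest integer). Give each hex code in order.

10%: (37 + 21.8 = 58.8→59, 204 + 5.1 = 209.1→209, 212 + 4.3 = 216.3→216) → #3BD1D8
20%: (37 + 43.6 = 80.6→81, 204 + 10.2 = 214.2→214, 212 + 8.6 = 220.6→221) → #51D6DD

#3BD1D8, #51D6DD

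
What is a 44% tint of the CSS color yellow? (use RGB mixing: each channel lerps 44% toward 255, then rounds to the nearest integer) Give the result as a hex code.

#ffff70

CSS yellow is rgb(255, 255, 0).
Per channel, c → c + 0.44(255 − c):
  R: 255 + 0.44×(255−255) = 255 + 0 = 255 → 255
  G: 255 + 0.44×(255−255) = 255 + 0 = 255 → 255
  B: 0 + 112.2 = 112.2 → 112
rgb(255, 255, 112) = #ffff70.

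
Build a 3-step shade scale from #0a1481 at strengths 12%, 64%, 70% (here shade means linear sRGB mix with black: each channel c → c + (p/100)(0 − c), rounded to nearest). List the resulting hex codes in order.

#0a1481 is rgb(10, 20, 129).
12%: (10 − 1.2 = 8.8→9, 20 − 2.4 = 17.6→18, 129 − 15.48 = 113.52→114) → #091272
64%: (10 − 6.4 = 3.6→4, 20 − 12.8 = 7.2→7, 129 − 82.56 = 46.44→46) → #04072e
70%: (10 − 7 = 3→3, 20 − 14 = 6→6, 129 − 90.3 = 38.7→39) → #030627

#091272, #04072e, #030627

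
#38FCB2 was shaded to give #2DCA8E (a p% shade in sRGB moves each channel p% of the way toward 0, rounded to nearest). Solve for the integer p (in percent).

#38FCB2 is rgb(56, 252, 178); #2DCA8E is rgb(45, 202, 142).
On the G channel (widest range): 202 ≈ 252 + (p/100)(0 − 252), so p ≈ 100×(202 − 252)/(0 − 252) = -5000/-252 = 19.84.
p = 20 reproduces all three channels after rounding.

20%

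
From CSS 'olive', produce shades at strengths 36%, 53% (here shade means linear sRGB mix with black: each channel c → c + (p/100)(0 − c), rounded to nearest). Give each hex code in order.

#525200, #3c3c00

CSS olive is rgb(128, 128, 0).
36%: (128 − 46.08 = 81.92→82, 128 − 46.08 = 81.92→82, 0→0) → #525200
53%: (128 − 67.84 = 60.16→60, 128 − 67.84 = 60.16→60, 0→0) → #3c3c00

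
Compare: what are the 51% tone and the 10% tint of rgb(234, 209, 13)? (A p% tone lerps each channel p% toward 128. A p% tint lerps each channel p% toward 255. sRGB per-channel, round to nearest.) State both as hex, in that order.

51% tone:
  R: 234 + 0.51×(128−234) = 234 − 54.06 = 179.94 → 180
  G: 209 − 41.31 = 167.69 → 168
  B: 13 + 58.65 = 71.65 → 72
  → #B4A848
10% tint:
  R: 234 + 0.1×(255−234) = 234 + 2.1 = 236.1 → 236
  G: 209 + 4.6 = 213.6 → 214
  B: 13 + 0.1×(255−13) = 13 + 24.2 = 37.2 → 37
  → #ECD625

#B4A848, #ECD625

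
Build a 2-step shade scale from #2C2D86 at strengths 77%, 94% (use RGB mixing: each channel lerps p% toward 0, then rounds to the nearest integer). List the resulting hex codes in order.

#0A0A1F, #030308

#2C2D86 is rgb(44, 45, 134).
77%: (44 − 33.88 = 10.12→10, 45 − 34.65 = 10.35→10, 134 − 103.18 = 30.82→31) → #0A0A1F
94%: (44 − 41.36 = 2.64→3, 45 − 42.3 = 2.7→3, 134 − 125.96 = 8.04→8) → #030308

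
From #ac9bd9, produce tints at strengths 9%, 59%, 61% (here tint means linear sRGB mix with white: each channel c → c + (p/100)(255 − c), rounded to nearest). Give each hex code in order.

#b3a4dc, #ddd6ef, #dfd8f0

#ac9bd9 is rgb(172, 155, 217).
9%: (172 + 7.47 = 179.47→179, 155 + 9 = 164→164, 217 + 3.42 = 220.42→220) → #b3a4dc
59%: (172 + 48.97 = 220.97→221, 155 + 59 = 214→214, 217 + 22.42 = 239.42→239) → #ddd6ef
61%: (172 + 50.63 = 222.63→223, 155 + 61 = 216→216, 217 + 23.18 = 240.18→240) → #dfd8f0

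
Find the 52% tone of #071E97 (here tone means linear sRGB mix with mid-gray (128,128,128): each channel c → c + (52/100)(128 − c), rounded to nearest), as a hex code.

#46518B

#071E97 is rgb(7, 30, 151).
Per channel, c → c + 0.52(128 − c):
  R: 7 + 62.92 = 69.92 → 70
  G: 30 + 50.96 = 80.96 → 81
  B: 151 + 0.52×(128−151) = 151 − 11.96 = 139.04 → 139
rgb(70, 81, 139) = #46518B.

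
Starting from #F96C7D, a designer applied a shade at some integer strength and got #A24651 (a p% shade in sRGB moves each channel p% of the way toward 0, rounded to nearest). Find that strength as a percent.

#F96C7D is rgb(249, 108, 125); #A24651 is rgb(162, 70, 81).
On the R channel (widest range): 162 ≈ 249 + (p/100)(0 − 249), so p ≈ 100×(162 − 249)/(0 − 249) = -8700/-249 = 34.94.
p = 35 reproduces all three channels after rounding.

35%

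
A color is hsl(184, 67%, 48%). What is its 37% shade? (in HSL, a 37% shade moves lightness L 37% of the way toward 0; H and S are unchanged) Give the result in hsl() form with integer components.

L moves 37% from 48 toward 0: 48 − 17.76 = 30.24 → 30.
H and S are unchanged.

hsl(184, 67%, 30%)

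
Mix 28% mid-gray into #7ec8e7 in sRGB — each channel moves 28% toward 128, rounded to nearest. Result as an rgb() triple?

#7ec8e7 is rgb(126, 200, 231).
Lerp each channel 28% toward 128:
  R: 126 + 0.28×(128−126) = 126 + 0.56 = 126.56 → 127
  G: 200 + 0.28×(128−200) = 200 − 20.16 = 179.84 → 180
  B: 231 − 28.84 = 202.16 → 202

rgb(127, 180, 202)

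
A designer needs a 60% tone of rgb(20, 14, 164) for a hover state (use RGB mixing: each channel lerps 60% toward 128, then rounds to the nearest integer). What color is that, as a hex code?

#55528e

Lerp each channel 60% toward 128:
  R: 20 + 64.8 = 84.8 → 85
  G: 14 + 68.4 = 82.4 → 82
  B: 164 − 21.6 = 142.4 → 142
rgb(85, 82, 142) = #55528e.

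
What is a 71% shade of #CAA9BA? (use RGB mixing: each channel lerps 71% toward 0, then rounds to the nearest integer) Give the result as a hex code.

#3B3136

#CAA9BA is rgb(202, 169, 186).
Per channel, c → c + 0.71(0 − c):
  R: 202 + 0.71×(0−202) = 202 − 143.42 = 58.58 → 59
  G: 169 − 119.99 = 49.01 → 49
  B: 186 + 0.71×(0−186) = 186 − 132.06 = 53.94 → 54
rgb(59, 49, 54) = #3B3136.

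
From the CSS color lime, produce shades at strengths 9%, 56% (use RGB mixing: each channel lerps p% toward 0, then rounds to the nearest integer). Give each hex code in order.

#00E800, #007000

CSS lime is rgb(0, 255, 0).
9%: (0→0, 255 − 22.95 = 232.05→232, 0→0) → #00E800
56%: (0→0, 255 − 142.8 = 112.2→112, 0→0) → #007000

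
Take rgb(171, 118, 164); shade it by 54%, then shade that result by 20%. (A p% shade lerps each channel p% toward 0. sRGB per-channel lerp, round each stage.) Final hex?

Per channel, c → c + 0.54(0 − c):
  R: 171 + 0.54×(0−171) = 171 − 92.34 = 78.66 → 79
  G: 118 + 0.54×(0−118) = 118 − 63.72 = 54.28 → 54
  B: 164 + 0.54×(0−164) = 164 − 88.56 = 75.44 → 75
After the shade: rgb(79, 54, 75) = #4f364b.
Per channel, c → c + 0.2(0 − c):
  R: 79 + 0.2×(0−79) = 79 − 15.8 = 63.2 → 63
  G: 54 + 0.2×(0−54) = 54 − 10.8 = 43.2 → 43
  B: 75 + 0.2×(0−75) = 75 − 15 = 60 → 60
rgb(63, 43, 60) = #3f2b3c.

#3f2b3c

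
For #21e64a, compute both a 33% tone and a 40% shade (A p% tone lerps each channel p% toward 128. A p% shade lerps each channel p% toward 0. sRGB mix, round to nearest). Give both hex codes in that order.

#40c45c, #148a2c

#21e64a is rgb(33, 230, 74).
33% tone:
  R: 33 + 0.33×(128−33) = 33 + 31.35 = 64.35 → 64
  G: 230 + 0.33×(128−230) = 230 − 33.66 = 196.34 → 196
  B: 74 + 17.82 = 91.82 → 92
  → #40c45c
40% shade:
  R: 33 + 0.4×(0−33) = 33 − 13.2 = 19.8 → 20
  G: 230 + 0.4×(0−230) = 230 − 92 = 138 → 138
  B: 74 + 0.4×(0−74) = 74 − 29.6 = 44.4 → 44
  → #148a2c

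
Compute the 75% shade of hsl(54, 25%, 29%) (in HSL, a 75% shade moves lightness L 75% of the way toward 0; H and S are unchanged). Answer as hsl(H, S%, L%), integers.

L moves 75% from 29 toward 0: 29 − 21.75 = 7.25 → 7.
H and S are unchanged.

hsl(54, 25%, 7%)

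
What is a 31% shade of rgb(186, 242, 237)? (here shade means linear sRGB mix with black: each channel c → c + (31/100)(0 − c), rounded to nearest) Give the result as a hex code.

Per channel, c → c + 0.31(0 − c):
  R: 186 + 0.31×(0−186) = 186 − 57.66 = 128.34 → 128
  G: 242 + 0.31×(0−242) = 242 − 75.02 = 166.98 → 167
  B: 237 − 73.47 = 163.53 → 164
rgb(128, 167, 164) = #80A7A4.

#80A7A4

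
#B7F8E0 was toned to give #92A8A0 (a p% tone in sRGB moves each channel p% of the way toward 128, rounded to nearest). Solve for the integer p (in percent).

#B7F8E0 is rgb(183, 248, 224); #92A8A0 is rgb(146, 168, 160).
On the G channel (widest range): 168 ≈ 248 + (p/100)(128 − 248), so p ≈ 100×(168 − 248)/(128 − 248) = -8000/-120 = 66.67.
p = 67 reproduces all three channels after rounding.

67%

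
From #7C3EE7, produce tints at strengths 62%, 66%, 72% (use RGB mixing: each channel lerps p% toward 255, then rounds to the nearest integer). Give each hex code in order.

#7C3EE7 is rgb(124, 62, 231).
62%: (124 + 81.22 = 205.22→205, 62 + 119.66 = 181.66→182, 231 + 14.88 = 245.88→246) → #CDB6F6
66%: (124 + 86.46 = 210.46→210, 62 + 127.38 = 189.38→189, 231 + 15.84 = 246.84→247) → #D2BDF7
72%: (124 + 94.32 = 218.32→218, 62 + 138.96 = 200.96→201, 231 + 17.28 = 248.28→248) → #DAC9F8

#CDB6F6, #D2BDF7, #DAC9F8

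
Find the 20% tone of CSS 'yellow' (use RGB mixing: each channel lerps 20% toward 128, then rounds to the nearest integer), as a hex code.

#E6E61A

CSS yellow is rgb(255, 255, 0).
Lerp each channel 20% toward 128:
  R: 255 + 0.2×(128−255) = 255 − 25.4 = 229.6 → 230
  G: 255 − 25.4 = 229.6 → 230
  B: 0 + 0.2×(128−0) = 0 + 25.6 = 25.6 → 26
rgb(230, 230, 26) = #E6E61A.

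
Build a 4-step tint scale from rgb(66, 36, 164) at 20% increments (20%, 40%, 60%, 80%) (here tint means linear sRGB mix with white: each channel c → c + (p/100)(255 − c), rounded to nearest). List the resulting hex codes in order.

#6850B6, #8E7CC8, #B3A7DB, #D9D3ED

20%: (66 + 37.8 = 103.8→104, 36 + 43.8 = 79.8→80, 164 + 18.2 = 182.2→182) → #6850B6
40%: (66 + 75.6 = 141.6→142, 36 + 87.6 = 123.6→124, 164 + 36.4 = 200.4→200) → #8E7CC8
60%: (66 + 113.4 = 179.4→179, 36 + 131.4 = 167.4→167, 164 + 54.6 = 218.6→219) → #B3A7DB
80%: (66 + 151.2 = 217.2→217, 36 + 175.2 = 211.2→211, 164 + 72.8 = 236.8→237) → #D9D3ED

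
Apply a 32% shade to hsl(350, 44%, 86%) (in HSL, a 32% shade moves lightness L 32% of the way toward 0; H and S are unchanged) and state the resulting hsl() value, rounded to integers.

L moves 32% from 86 toward 0: 86 − 27.52 = 58.48 → 58.
H and S are unchanged.

hsl(350, 44%, 58%)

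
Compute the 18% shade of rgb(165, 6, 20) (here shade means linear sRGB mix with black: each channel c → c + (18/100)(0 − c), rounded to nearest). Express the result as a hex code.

Per channel, c → c + 0.18(0 − c):
  R: 165 + 0.18×(0−165) = 165 − 29.7 = 135.3 → 135
  G: 6 + 0.18×(0−6) = 6 − 1.08 = 4.92 → 5
  B: 20 + 0.18×(0−20) = 20 − 3.6 = 16.4 → 16
rgb(135, 5, 16) = #870510.

#870510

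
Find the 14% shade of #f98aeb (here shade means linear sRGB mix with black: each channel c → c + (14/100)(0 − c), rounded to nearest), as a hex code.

#f98aeb is rgb(249, 138, 235).
Per channel, c → c + 0.14(0 − c):
  R: 249 − 34.86 = 214.14 → 214
  G: 138 + 0.14×(0−138) = 138 − 19.32 = 118.68 → 119
  B: 235 − 32.9 = 202.1 → 202
rgb(214, 119, 202) = #d677ca.

#d677ca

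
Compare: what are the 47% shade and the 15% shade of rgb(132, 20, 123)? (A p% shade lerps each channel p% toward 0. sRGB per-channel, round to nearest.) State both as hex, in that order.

#460b41, #701169

47% shade:
  R: 132 + 0.47×(0−132) = 132 − 62.04 = 69.96 → 70
  G: 20 + 0.47×(0−20) = 20 − 9.4 = 10.6 → 11
  B: 123 − 57.81 = 65.19 → 65
  → #460b41
15% shade:
  R: 132 + 0.15×(0−132) = 132 − 19.8 = 112.2 → 112
  G: 20 + 0.15×(0−20) = 20 − 3 = 17 → 17
  B: 123 − 18.45 = 104.55 → 105
  → #701169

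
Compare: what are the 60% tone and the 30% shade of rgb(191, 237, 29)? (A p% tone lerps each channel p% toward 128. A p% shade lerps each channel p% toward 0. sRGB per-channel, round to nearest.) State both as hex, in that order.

#99AC58, #86A614

60% tone:
  R: 191 − 37.8 = 153.2 → 153
  G: 237 − 65.4 = 171.6 → 172
  B: 29 + 0.6×(128−29) = 29 + 59.4 = 88.4 → 88
  → #99AC58
30% shade:
  R: 191 + 0.3×(0−191) = 191 − 57.3 = 133.7 → 134
  G: 237 − 71.1 = 165.9 → 166
  B: 29 + 0.3×(0−29) = 29 − 8.7 = 20.3 → 20
  → #86A614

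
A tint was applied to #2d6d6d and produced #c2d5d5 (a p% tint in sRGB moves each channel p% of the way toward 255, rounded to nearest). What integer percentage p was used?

#2d6d6d is rgb(45, 109, 109); #c2d5d5 is rgb(194, 213, 213).
On the R channel (widest range): 194 ≈ 45 + (p/100)(255 − 45), so p ≈ 100×(194 − 45)/(255 − 45) = 14900/210 = 70.95.
p = 71 reproduces all three channels after rounding.

71%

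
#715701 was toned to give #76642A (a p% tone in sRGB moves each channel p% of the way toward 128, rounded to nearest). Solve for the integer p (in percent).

32%

#715701 is rgb(113, 87, 1); #76642A is rgb(118, 100, 42).
On the B channel (widest range): 42 ≈ 1 + (p/100)(128 − 1), so p ≈ 100×(42 − 1)/(128 − 1) = 4100/127 = 32.28.
p = 32 reproduces all three channels after rounding.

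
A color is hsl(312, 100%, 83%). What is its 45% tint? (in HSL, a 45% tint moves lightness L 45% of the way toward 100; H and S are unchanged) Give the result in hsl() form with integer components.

L moves 45% from 83 toward 100: 83 + 7.65 = 90.65 → 91.
H and S are unchanged.

hsl(312, 100%, 91%)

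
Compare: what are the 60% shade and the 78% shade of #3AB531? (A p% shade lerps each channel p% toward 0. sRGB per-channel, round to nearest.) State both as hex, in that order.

#174814, #0D280B

#3AB531 is rgb(58, 181, 49).
60% shade:
  R: 58 + 0.6×(0−58) = 58 − 34.8 = 23.2 → 23
  G: 181 + 0.6×(0−181) = 181 − 108.6 = 72.4 → 72
  B: 49 + 0.6×(0−49) = 49 − 29.4 = 19.6 → 20
  → #174814
78% shade:
  R: 58 − 45.24 = 12.76 → 13
  G: 181 + 0.78×(0−181) = 181 − 141.18 = 39.82 → 40
  B: 49 − 38.22 = 10.78 → 11
  → #0D280B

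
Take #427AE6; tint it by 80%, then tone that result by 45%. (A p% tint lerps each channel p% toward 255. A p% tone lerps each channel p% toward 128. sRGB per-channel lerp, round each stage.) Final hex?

#B1B7C3

#427AE6 is rgb(66, 122, 230).
Lerp each channel 80% toward 255:
  R: 66 + 0.8×(255−66) = 66 + 151.2 = 217.2 → 217
  G: 122 + 0.8×(255−122) = 122 + 106.4 = 228.4 → 228
  B: 230 + 0.8×(255−230) = 230 + 20 = 250 → 250
After the tint: rgb(217, 228, 250) = #D9E4FA.
A 45% tone moves each channel 45% toward 128:
  R: 217 + 0.45×(128−217) = 217 − 40.05 = 176.95 → 177
  G: 228 − 45 = 183 → 183
  B: 250 + 0.45×(128−250) = 250 − 54.9 = 195.1 → 195
rgb(177, 183, 195) = #B1B7C3.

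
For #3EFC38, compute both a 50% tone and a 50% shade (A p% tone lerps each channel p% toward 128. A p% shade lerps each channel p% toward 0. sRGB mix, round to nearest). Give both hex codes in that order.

#3EFC38 is rgb(62, 252, 56).
50% tone:
  R: 62 + 33 = 95 → 95
  G: 252 − 62 = 190 → 190
  B: 56 + 36 = 92 → 92
  → #5FBE5C
50% shade:
  R: 62 − 31 = 31 → 31
  G: 252 − 126 = 126 → 126
  B: 56 − 28 = 28 → 28
  → #1F7E1C

#5FBE5C, #1F7E1C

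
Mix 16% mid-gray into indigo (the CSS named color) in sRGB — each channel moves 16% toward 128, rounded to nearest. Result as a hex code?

#531482

CSS indigo is rgb(75, 0, 130).
Lerp each channel 16% toward 128:
  R: 75 + 8.48 = 83.48 → 83
  G: 0 + 0.16×(128−0) = 0 + 20.48 = 20.48 → 20
  B: 130 + 0.16×(128−130) = 130 − 0.32 = 129.68 → 130
rgb(83, 20, 130) = #531482.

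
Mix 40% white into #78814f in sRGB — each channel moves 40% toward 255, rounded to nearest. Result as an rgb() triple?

rgb(174, 179, 149)

#78814f is rgb(120, 129, 79).
A 40% tint moves each channel 40% toward 255:
  R: 120 + 0.4×(255−120) = 120 + 54 = 174 → 174
  G: 129 + 50.4 = 179.4 → 179
  B: 79 + 0.4×(255−79) = 79 + 70.4 = 149.4 → 149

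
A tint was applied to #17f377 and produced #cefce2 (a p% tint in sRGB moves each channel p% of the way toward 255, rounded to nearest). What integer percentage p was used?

#17f377 is rgb(23, 243, 119); #cefce2 is rgb(206, 252, 226).
On the R channel (widest range): 206 ≈ 23 + (p/100)(255 − 23), so p ≈ 100×(206 − 23)/(255 − 23) = 18300/232 = 78.88.
p = 79 reproduces all three channels after rounding.

79%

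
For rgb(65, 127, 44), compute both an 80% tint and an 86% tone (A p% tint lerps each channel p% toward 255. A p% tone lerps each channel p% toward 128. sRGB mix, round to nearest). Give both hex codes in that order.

#D9E5D5, #778074

80% tint:
  R: 65 + 0.8×(255−65) = 65 + 152 = 217 → 217
  G: 127 + 0.8×(255−127) = 127 + 102.4 = 229.4 → 229
  B: 44 + 0.8×(255−44) = 44 + 168.8 = 212.8 → 213
  → #D9E5D5
86% tone:
  R: 65 + 54.18 = 119.18 → 119
  G: 127 + 0.86×(128−127) = 127 + 0.86 = 127.86 → 128
  B: 44 + 72.24 = 116.24 → 116
  → #778074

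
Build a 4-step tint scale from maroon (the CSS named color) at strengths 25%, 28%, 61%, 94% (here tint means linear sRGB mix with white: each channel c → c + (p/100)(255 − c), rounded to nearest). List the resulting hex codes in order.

#a04040, #a44747, #cd9c9c, #f7f0f0

CSS maroon is rgb(128, 0, 0).
25%: (128 + 31.75 = 159.75→160, 0 + 63.75 = 63.75→64, 0 + 63.75 = 63.75→64) → #a04040
28%: (128 + 35.56 = 163.56→164, 0 + 71.4 = 71.4→71, 0 + 71.4 = 71.4→71) → #a44747
61%: (128 + 77.47 = 205.47→205, 0 + 155.55 = 155.55→156, 0 + 155.55 = 155.55→156) → #cd9c9c
94%: (128 + 119.38 = 247.38→247, 0 + 239.7 = 239.7→240, 0 + 239.7 = 239.7→240) → #f7f0f0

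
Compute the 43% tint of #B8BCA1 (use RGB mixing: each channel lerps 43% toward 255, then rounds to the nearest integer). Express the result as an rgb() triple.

rgb(215, 217, 201)

#B8BCA1 is rgb(184, 188, 161).
A 43% tint moves each channel 43% toward 255:
  R: 184 + 0.43×(255−184) = 184 + 30.53 = 214.53 → 215
  G: 188 + 0.43×(255−188) = 188 + 28.81 = 216.81 → 217
  B: 161 + 40.42 = 201.42 → 201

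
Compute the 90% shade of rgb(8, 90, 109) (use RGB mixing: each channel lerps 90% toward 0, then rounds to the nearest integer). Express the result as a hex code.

A 90% shade moves each channel 90% toward 0:
  R: 8 + 0.9×(0−8) = 8 − 7.2 = 0.8 → 1
  G: 90 + 0.9×(0−90) = 90 − 81 = 9 → 9
  B: 109 + 0.9×(0−109) = 109 − 98.1 = 10.9 → 11
rgb(1, 9, 11) = #01090b.

#01090b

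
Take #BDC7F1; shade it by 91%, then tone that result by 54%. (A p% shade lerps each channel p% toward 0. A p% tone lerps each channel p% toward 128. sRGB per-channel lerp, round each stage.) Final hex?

#4D4D4F

#BDC7F1 is rgb(189, 199, 241).
Per channel, c → c + 0.91(0 − c):
  R: 189 + 0.91×(0−189) = 189 − 171.99 = 17.01 → 17
  G: 199 − 181.09 = 17.91 → 18
  B: 241 + 0.91×(0−241) = 241 − 219.31 = 21.69 → 22
After the shade: rgb(17, 18, 22) = #111216.
Per channel, c → c + 0.54(128 − c):
  R: 17 + 59.94 = 76.94 → 77
  G: 18 + 59.4 = 77.4 → 77
  B: 22 + 0.54×(128−22) = 22 + 57.24 = 79.24 → 79
rgb(77, 77, 79) = #4D4D4F.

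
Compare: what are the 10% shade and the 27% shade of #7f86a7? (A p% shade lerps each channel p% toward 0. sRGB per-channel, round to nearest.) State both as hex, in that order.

#7f86a7 is rgb(127, 134, 167).
10% shade:
  R: 127 + 0.1×(0−127) = 127 − 12.7 = 114.3 → 114
  G: 134 + 0.1×(0−134) = 134 − 13.4 = 120.6 → 121
  B: 167 + 0.1×(0−167) = 167 − 16.7 = 150.3 → 150
  → #727996
27% shade:
  R: 127 − 34.29 = 92.71 → 93
  G: 134 − 36.18 = 97.82 → 98
  B: 167 + 0.27×(0−167) = 167 − 45.09 = 121.91 → 122
  → #5d627a

#727996, #5d627a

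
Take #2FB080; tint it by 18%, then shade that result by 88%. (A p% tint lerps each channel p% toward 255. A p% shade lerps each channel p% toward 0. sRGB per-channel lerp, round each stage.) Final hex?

#2FB080 is rgb(47, 176, 128).
Per channel, c → c + 0.18(255 − c):
  R: 47 + 0.18×(255−47) = 47 + 37.44 = 84.44 → 84
  G: 176 + 0.18×(255−176) = 176 + 14.22 = 190.22 → 190
  B: 128 + 22.86 = 150.86 → 151
After the tint: rgb(84, 190, 151) = #54BE97.
An 88% shade moves each channel 88% toward 0:
  R: 84 − 73.92 = 10.08 → 10
  G: 190 + 0.88×(0−190) = 190 − 167.2 = 22.8 → 23
  B: 151 + 0.88×(0−151) = 151 − 132.88 = 18.12 → 18
rgb(10, 23, 18) = #0A1712.

#0A1712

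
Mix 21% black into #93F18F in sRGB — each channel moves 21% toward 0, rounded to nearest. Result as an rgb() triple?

rgb(116, 190, 113)

#93F18F is rgb(147, 241, 143).
A 21% shade moves each channel 21% toward 0:
  R: 147 + 0.21×(0−147) = 147 − 30.87 = 116.13 → 116
  G: 241 + 0.21×(0−241) = 241 − 50.61 = 190.39 → 190
  B: 143 + 0.21×(0−143) = 143 − 30.03 = 112.97 → 113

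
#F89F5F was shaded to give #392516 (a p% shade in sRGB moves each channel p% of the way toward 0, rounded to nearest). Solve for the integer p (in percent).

#F89F5F is rgb(248, 159, 95); #392516 is rgb(57, 37, 22).
On the R channel (widest range): 57 ≈ 248 + (p/100)(0 − 248), so p ≈ 100×(57 − 248)/(0 − 248) = -19100/-248 = 77.02.
p = 77 reproduces all three channels after rounding.

77%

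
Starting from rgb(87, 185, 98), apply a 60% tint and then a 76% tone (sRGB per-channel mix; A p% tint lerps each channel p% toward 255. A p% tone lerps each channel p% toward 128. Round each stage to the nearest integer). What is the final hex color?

A 60% tint moves each channel 60% toward 255:
  R: 87 + 0.6×(255−87) = 87 + 100.8 = 187.8 → 188
  G: 185 + 42 = 227 → 227
  B: 98 + 94.2 = 192.2 → 192
After the tint: rgb(188, 227, 192) = #bce3c0.
Lerp each channel 76% toward 128:
  R: 188 − 45.6 = 142.4 → 142
  G: 227 + 0.76×(128−227) = 227 − 75.24 = 151.76 → 152
  B: 192 + 0.76×(128−192) = 192 − 48.64 = 143.36 → 143
rgb(142, 152, 143) = #8e988f.

#8e988f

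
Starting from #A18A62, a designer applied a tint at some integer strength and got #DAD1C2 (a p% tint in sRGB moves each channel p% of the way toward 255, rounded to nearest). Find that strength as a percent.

61%

#A18A62 is rgb(161, 138, 98); #DAD1C2 is rgb(218, 209, 194).
On the B channel (widest range): 194 ≈ 98 + (p/100)(255 − 98), so p ≈ 100×(194 − 98)/(255 − 98) = 9600/157 = 61.15.
p = 61 reproduces all three channels after rounding.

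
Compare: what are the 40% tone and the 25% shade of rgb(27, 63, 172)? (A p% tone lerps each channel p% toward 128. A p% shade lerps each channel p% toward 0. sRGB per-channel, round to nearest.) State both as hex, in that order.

40% tone:
  R: 27 + 0.4×(128−27) = 27 + 40.4 = 67.4 → 67
  G: 63 + 26 = 89 → 89
  B: 172 + 0.4×(128−172) = 172 − 17.6 = 154.4 → 154
  → #43599A
25% shade:
  R: 27 + 0.25×(0−27) = 27 − 6.75 = 20.25 → 20
  G: 63 − 15.75 = 47.25 → 47
  B: 172 − 43 = 129 → 129
  → #142F81

#43599A, #142F81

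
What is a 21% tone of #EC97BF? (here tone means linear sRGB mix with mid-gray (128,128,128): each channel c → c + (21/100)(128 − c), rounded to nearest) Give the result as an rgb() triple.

#EC97BF is rgb(236, 151, 191).
A 21% tone moves each channel 21% toward 128:
  R: 236 + 0.21×(128−236) = 236 − 22.68 = 213.32 → 213
  G: 151 + 0.21×(128−151) = 151 − 4.83 = 146.17 → 146
  B: 191 + 0.21×(128−191) = 191 − 13.23 = 177.77 → 178

rgb(213, 146, 178)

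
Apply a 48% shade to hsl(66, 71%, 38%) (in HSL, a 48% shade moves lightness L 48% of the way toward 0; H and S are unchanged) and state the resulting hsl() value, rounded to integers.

L moves 48% from 38 toward 0: 38 − 18.24 = 19.76 → 20.
H and S are unchanged.

hsl(66, 71%, 20%)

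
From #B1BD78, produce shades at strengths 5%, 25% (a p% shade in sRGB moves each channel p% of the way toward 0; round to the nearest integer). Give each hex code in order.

#B1BD78 is rgb(177, 189, 120).
5%: (177 − 8.85 = 168.15→168, 189 − 9.45 = 179.55→180, 120 − 6 = 114→114) → #A8B472
25%: (177 − 44.25 = 132.75→133, 189 − 47.25 = 141.75→142, 120 − 30 = 90→90) → #858E5A

#A8B472, #858E5A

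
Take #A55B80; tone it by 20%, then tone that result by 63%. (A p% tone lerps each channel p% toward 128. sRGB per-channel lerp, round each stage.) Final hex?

#A55B80 is rgb(165, 91, 128).
A 20% tone moves each channel 20% toward 128:
  R: 165 + 0.2×(128−165) = 165 − 7.4 = 157.6 → 158
  G: 91 + 0.2×(128−91) = 91 + 7.4 = 98.4 → 98
  B: 128 + 0.2×(128−128) = 128 + 0 = 128 → 128
After the tone: rgb(158, 98, 128) = #9E6280.
Per channel, c → c + 0.63(128 − c):
  R: 158 − 18.9 = 139.1 → 139
  G: 98 + 0.63×(128−98) = 98 + 18.9 = 116.9 → 117
  B: 128 + 0.63×(128−128) = 128 + 0 = 128 → 128
rgb(139, 117, 128) = #8B7580.

#8B7580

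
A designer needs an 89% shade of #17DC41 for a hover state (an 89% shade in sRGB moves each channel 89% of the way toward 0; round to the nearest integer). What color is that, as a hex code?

#17DC41 is rgb(23, 220, 65).
Per channel, c → c + 0.89(0 − c):
  R: 23 + 0.89×(0−23) = 23 − 20.47 = 2.53 → 3
  G: 220 − 195.8 = 24.2 → 24
  B: 65 + 0.89×(0−65) = 65 − 57.85 = 7.15 → 7
rgb(3, 24, 7) = #031807.

#031807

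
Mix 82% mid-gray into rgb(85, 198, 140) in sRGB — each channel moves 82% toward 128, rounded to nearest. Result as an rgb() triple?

rgb(120, 141, 130)

Lerp each channel 82% toward 128:
  R: 85 + 35.26 = 120.26 → 120
  G: 198 + 0.82×(128−198) = 198 − 57.4 = 140.6 → 141
  B: 140 + 0.82×(128−140) = 140 − 9.84 = 130.16 → 130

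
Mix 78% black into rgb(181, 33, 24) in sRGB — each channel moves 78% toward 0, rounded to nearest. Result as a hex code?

A 78% shade moves each channel 78% toward 0:
  R: 181 − 141.18 = 39.82 → 40
  G: 33 − 25.74 = 7.26 → 7
  B: 24 + 0.78×(0−24) = 24 − 18.72 = 5.28 → 5
rgb(40, 7, 5) = #280705.

#280705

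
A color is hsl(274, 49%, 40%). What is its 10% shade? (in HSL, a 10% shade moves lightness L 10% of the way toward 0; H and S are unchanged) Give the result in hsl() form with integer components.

L moves 10% from 40 toward 0: 40 − 4 = 36 → 36.
H and S are unchanged.

hsl(274, 49%, 36%)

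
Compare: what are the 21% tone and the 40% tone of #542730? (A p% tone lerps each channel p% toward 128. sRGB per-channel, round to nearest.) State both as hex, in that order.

#5D3A41, #664B50

#542730 is rgb(84, 39, 48).
21% tone:
  R: 84 + 9.24 = 93.24 → 93
  G: 39 + 0.21×(128−39) = 39 + 18.69 = 57.69 → 58
  B: 48 + 16.8 = 64.8 → 65
  → #5D3A41
40% tone:
  R: 84 + 0.4×(128−84) = 84 + 17.6 = 101.6 → 102
  G: 39 + 35.6 = 74.6 → 75
  B: 48 + 32 = 80 → 80
  → #664B50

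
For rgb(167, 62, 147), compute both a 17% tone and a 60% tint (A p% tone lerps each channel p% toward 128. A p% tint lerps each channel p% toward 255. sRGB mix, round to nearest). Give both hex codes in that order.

17% tone:
  R: 167 + 0.17×(128−167) = 167 − 6.63 = 160.37 → 160
  G: 62 + 11.22 = 73.22 → 73
  B: 147 − 3.23 = 143.77 → 144
  → #A04990
60% tint:
  R: 167 + 0.6×(255−167) = 167 + 52.8 = 219.8 → 220
  G: 62 + 115.8 = 177.8 → 178
  B: 147 + 0.6×(255−147) = 147 + 64.8 = 211.8 → 212
  → #DCB2D4

#A04990, #DCB2D4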